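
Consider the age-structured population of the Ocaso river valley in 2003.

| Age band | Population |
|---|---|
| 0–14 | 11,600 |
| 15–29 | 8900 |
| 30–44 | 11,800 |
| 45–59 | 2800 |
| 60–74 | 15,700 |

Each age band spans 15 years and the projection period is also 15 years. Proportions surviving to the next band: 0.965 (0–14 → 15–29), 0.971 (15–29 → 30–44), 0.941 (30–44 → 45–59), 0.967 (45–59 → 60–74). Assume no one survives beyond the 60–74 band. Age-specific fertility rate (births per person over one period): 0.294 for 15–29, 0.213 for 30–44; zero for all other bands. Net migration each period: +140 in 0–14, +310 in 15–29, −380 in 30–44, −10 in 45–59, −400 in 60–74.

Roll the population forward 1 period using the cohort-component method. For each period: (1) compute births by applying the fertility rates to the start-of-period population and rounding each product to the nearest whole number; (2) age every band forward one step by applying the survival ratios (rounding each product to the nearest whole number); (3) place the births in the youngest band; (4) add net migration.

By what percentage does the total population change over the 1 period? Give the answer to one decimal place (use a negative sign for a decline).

-24.3

After projecting period 1:
Births: 8900 * 0.294 = 2617  |  11800 * 0.213 = 2513 → 5130
15–29: 11600 * 0.965 = 11194
30–44: 8900 * 0.971 = 8642
45–59: 11800 * 0.941 = 11104
60–74: 2800 * 0.967 = 2708
Net migration: 0–14 + 140 → 5270; 15–29 + 310 → 11504; 30–44 − 380 → 8262; 45–59 − 10 → 11094; 60–74 − 400 → 2308
→ [5270, 11504, 8262, 11094, 2308]
Total: 50800 → 38438; change = -12362; percentage change = -24.3%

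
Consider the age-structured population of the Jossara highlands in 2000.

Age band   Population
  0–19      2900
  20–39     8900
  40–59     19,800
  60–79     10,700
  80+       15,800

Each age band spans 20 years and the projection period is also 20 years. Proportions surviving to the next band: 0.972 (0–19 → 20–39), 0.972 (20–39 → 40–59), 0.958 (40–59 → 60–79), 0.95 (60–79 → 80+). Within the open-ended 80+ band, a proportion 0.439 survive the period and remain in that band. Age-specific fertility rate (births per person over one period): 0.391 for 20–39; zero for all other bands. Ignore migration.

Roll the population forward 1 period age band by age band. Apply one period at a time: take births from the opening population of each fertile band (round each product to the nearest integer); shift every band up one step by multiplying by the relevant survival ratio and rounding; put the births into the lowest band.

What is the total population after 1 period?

(Bands numbered youngest = 1 to oldest = 5.)
— Period 1 —
Births: 8900 × 0.391 = 3480
Band 2: 2900 × 0.972 = 2819
Band 3: 8900 × 0.972 = 8651
Band 4: 19800 × 0.958 = 18968
Band 5: 10700 × 0.95 + 15800 × 0.439 = 10165 + 6936 = 17101
Population now: 0–19=3480, 20–39=2819, 40–59=8651, 60–79=18968, 80+=17101
Total after period 1: 3480 + 2819 + 8651 + 18968 + 17101 = 51019

51019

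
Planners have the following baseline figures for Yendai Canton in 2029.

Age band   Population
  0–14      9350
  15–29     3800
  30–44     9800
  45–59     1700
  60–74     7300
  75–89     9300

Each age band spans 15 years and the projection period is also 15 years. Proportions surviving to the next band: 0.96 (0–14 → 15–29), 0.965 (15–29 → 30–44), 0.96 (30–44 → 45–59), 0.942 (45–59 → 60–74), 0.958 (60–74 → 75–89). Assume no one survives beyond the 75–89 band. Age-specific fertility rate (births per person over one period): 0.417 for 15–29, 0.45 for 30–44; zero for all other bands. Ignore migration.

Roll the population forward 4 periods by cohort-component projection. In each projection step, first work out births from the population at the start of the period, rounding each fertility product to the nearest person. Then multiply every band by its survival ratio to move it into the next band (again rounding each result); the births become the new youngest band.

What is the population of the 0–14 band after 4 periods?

Call the bands 1 to 6, youngest first.
Period 1.
Births: 3800 × 0.417 = 1585, 9800 × 0.45 = 4410 → 5995
Band 2: 9350 × 0.96 = 8976
Band 3: 3800 × 0.965 = 3667
Band 4: 9800 × 0.96 = 9408
Band 5: 1700 × 0.942 = 1601
Band 6: 7300 × 0.958 = 6993
Population now: 0–14=5995, 15–29=8976, 30–44=3667, 45–59=9408, 60–74=1601, 75–89=6993
Period 2.
Births: 8976 × 0.417 = 3743, 3667 × 0.45 = 1650 → 5393
Band 2: 5995 × 0.96 = 5755
Band 3: 8976 × 0.965 = 8662
Band 4: 3667 × 0.96 = 3520
Band 5: 9408 × 0.942 = 8862
Band 6: 1601 × 0.958 = 1534
Population now: 0–14=5393, 15–29=5755, 30–44=8662, 45–59=3520, 60–74=8862, 75–89=1534
Period 3.
Births: 5755 × 0.417 = 2400, 8662 × 0.45 = 3898 → 6298
Band 2: 5393 × 0.96 = 5177
Band 3: 5755 × 0.965 = 5554
Band 4: 8662 × 0.96 = 8316
Band 5: 3520 × 0.942 = 3316
Band 6: 8862 × 0.958 = 8490
Population now: 0–14=6298, 15–29=5177, 30–44=5554, 45–59=8316, 60–74=3316, 75–89=8490
Period 4.
Births: 5177 × 0.417 = 2159, 5554 × 0.45 = 2499 → 4658
Band 2: 6298 × 0.96 = 6046
Band 3: 5177 × 0.965 = 4996
Band 4: 5554 × 0.96 = 5332
Band 5: 8316 × 0.942 = 7834
Band 6: 3316 × 0.958 = 3177
Population now: 0–14=4658, 15–29=6046, 30–44=4996, 45–59=5332, 60–74=7834, 75–89=3177

4658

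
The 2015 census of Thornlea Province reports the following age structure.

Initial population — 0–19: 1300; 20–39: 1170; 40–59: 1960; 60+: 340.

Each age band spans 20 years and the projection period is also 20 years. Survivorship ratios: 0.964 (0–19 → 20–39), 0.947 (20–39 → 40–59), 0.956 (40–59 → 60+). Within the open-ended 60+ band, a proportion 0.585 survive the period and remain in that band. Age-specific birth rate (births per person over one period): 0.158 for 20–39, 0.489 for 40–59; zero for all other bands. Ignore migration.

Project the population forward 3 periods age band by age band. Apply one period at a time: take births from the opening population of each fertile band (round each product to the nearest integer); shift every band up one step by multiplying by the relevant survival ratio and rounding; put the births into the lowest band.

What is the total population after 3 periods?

4975

Call the groups 1 to 4, youngest first.
— Period 1 —
Births: 1170 * 0.158 = 185  |  1960 * 0.489 = 958 ⇒ total 1143
Group 2: 1300 * 0.964 = 1253
Group 3: 1170 * 0.947 = 1108
Group 4: 1960 * 0.956 + 340 * 0.585 = 1874 + 199 = 2073
End of period: [1143, 1253, 1108, 2073]
— Period 2 —
Births: 1253 * 0.158 = 198  |  1108 * 0.489 = 542 ⇒ total 740
Group 2: 1143 * 0.964 = 1102
Group 3: 1253 * 0.947 = 1187
Group 4: 1108 * 0.956 + 2073 * 0.585 = 1059 + 1213 = 2272
End of period: [740, 1102, 1187, 2272]
— Period 3 —
Births: 1102 * 0.158 = 174  |  1187 * 0.489 = 580 ⇒ total 754
Group 2: 740 * 0.964 = 713
Group 3: 1102 * 0.947 = 1044
Group 4: 1187 * 0.956 + 2272 * 0.585 = 1135 + 1329 = 2464
End of period: [754, 713, 1044, 2464]
Total after period 3: 754 + 713 + 1044 + 2464 = 4975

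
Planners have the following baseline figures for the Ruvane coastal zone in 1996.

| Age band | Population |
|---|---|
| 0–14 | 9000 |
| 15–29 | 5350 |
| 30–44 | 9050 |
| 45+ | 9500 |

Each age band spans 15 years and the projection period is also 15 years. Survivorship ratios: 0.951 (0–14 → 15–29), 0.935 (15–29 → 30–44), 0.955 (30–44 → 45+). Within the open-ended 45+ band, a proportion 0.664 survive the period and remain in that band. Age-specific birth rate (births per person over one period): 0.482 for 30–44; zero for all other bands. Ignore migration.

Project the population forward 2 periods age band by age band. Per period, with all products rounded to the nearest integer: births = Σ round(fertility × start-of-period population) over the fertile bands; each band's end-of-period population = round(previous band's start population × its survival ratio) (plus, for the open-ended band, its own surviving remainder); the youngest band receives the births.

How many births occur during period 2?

Period 1.
Births: 9050 × 0.482 = 4362
15–29: 9000 × 0.951 = 8559
30–44: 5350 × 0.935 = 5002
45+: 9050 × 0.955 + 9500 × 0.664 = 8643 + 6308 = 14951
Giving 4362 / 8559 / 5002 / 14951.
Period 2.
Births: 5002 × 0.482 = 2411
15–29: 4362 × 0.951 = 4148
30–44: 8559 × 0.935 = 8003
45+: 5002 × 0.955 + 14951 × 0.664 = 4777 + 9927 = 14704
Giving 2411 / 4148 / 8003 / 14704.

2411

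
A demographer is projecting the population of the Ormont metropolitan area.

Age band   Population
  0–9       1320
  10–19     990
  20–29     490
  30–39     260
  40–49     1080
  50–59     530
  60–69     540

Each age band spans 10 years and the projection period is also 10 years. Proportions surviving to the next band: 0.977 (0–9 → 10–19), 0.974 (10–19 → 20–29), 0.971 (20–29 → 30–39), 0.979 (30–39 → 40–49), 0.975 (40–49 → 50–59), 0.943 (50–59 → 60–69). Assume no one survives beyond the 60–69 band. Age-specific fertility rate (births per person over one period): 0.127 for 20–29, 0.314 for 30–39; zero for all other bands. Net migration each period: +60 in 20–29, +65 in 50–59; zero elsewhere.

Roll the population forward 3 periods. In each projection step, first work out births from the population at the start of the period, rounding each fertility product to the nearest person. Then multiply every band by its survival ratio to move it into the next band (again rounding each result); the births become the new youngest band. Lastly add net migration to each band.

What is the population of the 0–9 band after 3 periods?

479

(Groups numbered youngest = 1 to oldest = 7.)
Period 1.
Births: 490 × 0.127 = 62, 260 × 0.314 = 82 ⇒ total 144
Group 2: 1320 × 0.977 = 1290
Group 3: 990 × 0.974 = 964
Group 4: 490 × 0.971 = 476
Group 5: 260 × 0.979 = 255
Group 6: 1080 × 0.975 = 1053
Group 7: 530 × 0.943 = 500
Net migration: Group 3 + 60 → 1024; Group 6 + 65 → 1118
Giving 144 / 1290 / 1024 / 476 / 255 / 1118 / 500.
Period 2.
Births: 1024 × 0.127 = 130, 476 × 0.314 = 149 ⇒ total 279
Group 2: 144 × 0.977 = 141
Group 3: 1290 × 0.974 = 1256
Group 4: 1024 × 0.971 = 994
Group 5: 476 × 0.979 = 466
Group 6: 255 × 0.975 = 249
Group 7: 1118 × 0.943 = 1054
Net migration: Group 3 + 60 → 1316; Group 6 + 65 → 314
Giving 279 / 141 / 1316 / 994 / 466 / 314 / 1054.
Period 3.
Births: 1316 × 0.127 = 167, 994 × 0.314 = 312 ⇒ total 479
Group 2: 279 × 0.977 = 273
Group 3: 141 × 0.974 = 137
Group 4: 1316 × 0.971 = 1278
Group 5: 994 × 0.979 = 973
Group 6: 466 × 0.975 = 454
Group 7: 314 × 0.943 = 296
Net migration: Group 3 + 60 → 197; Group 6 + 65 → 519
Giving 479 / 273 / 197 / 1278 / 973 / 519 / 296.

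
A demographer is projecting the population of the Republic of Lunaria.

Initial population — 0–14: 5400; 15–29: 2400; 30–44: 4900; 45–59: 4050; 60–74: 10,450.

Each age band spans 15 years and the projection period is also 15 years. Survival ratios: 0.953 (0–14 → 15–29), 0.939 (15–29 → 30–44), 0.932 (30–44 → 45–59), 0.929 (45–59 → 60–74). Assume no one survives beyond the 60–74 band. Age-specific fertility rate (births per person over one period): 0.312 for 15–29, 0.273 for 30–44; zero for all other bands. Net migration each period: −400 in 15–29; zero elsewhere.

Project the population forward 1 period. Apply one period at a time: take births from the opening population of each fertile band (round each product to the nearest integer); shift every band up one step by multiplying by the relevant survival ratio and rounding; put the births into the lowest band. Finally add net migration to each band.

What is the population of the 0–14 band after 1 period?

2087

Period 1:
Births: 2400 × 0.312 = 749  |  4900 × 0.273 = 1338 → total 2087
15–29: 5400 × 0.953 = 5146
30–44: 2400 × 0.939 = 2254
45–59: 4900 × 0.932 = 4567
60–74: 4050 × 0.929 = 3762
Net migration: 15–29 − 400 → 4746
Population now: 0–14=2087, 15–29=4746, 30–44=2254, 45–59=4567, 60–74=3762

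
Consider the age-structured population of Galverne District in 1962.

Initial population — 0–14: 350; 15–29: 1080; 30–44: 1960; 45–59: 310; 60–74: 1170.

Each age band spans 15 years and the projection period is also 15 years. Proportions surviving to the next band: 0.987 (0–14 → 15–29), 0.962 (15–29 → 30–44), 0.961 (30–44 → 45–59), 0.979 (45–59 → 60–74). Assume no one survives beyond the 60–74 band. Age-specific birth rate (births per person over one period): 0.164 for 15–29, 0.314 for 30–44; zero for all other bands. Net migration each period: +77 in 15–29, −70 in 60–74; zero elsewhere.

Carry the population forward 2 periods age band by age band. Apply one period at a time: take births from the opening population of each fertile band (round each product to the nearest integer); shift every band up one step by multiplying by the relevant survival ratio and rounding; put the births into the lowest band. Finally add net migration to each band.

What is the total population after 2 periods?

Call the groups 1 to 5, youngest first.
Period 1:
Births: 1080 * 0.164 = 177  |  1960 * 0.314 = 615 → total 792
Group 2: 350 * 0.987 = 345
Group 3: 1080 * 0.962 = 1039
Group 4: 1960 * 0.961 = 1884
Group 5: 310 * 0.979 = 303
Net migration: Group 2 + 77 → 422; Group 5 − 70 → 233
Population now: 0–14=792, 15–29=422, 30–44=1039, 45–59=1884, 60–74=233
Period 2:
Births: 422 * 0.164 = 69  |  1039 * 0.314 = 326 → total 395
Group 2: 792 * 0.987 = 782
Group 3: 422 * 0.962 = 406
Group 4: 1039 * 0.961 = 998
Group 5: 1884 * 0.979 = 1844
Net migration: Group 2 + 77 → 859; Group 5 − 70 → 1774
Population now: 0–14=395, 15–29=859, 30–44=406, 45–59=998, 60–74=1774
Total after period 2: 395 + 859 + 406 + 998 + 1774 = 4432

4432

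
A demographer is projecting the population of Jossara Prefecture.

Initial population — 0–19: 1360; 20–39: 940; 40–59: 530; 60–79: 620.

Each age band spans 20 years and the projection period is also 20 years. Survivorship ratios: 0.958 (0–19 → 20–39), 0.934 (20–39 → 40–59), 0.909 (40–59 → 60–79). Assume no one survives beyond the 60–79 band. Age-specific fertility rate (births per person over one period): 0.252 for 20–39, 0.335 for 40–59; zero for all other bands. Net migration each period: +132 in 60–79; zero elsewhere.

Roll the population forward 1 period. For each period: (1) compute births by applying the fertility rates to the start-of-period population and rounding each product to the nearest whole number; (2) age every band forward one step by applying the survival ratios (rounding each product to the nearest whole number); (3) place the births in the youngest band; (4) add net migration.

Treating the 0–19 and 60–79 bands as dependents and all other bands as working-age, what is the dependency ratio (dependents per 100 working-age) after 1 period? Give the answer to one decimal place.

After projecting period 1:
Births: 940 × 0.252 = 237 ; 530 × 0.335 = 178 — total 415
20–39: 1360 × 0.958 = 1303
40–59: 940 × 0.934 = 878
60–79: 530 × 0.909 = 482
Net migration: 60–79 + 132 → 614
Giving 415 / 1303 / 878 / 614.
Dependents (band 0–19 + band 60–79) = 415 + 614 = 1029; working-age = 2181; ratio = 1029/2181 × 100 = 47.2

47.2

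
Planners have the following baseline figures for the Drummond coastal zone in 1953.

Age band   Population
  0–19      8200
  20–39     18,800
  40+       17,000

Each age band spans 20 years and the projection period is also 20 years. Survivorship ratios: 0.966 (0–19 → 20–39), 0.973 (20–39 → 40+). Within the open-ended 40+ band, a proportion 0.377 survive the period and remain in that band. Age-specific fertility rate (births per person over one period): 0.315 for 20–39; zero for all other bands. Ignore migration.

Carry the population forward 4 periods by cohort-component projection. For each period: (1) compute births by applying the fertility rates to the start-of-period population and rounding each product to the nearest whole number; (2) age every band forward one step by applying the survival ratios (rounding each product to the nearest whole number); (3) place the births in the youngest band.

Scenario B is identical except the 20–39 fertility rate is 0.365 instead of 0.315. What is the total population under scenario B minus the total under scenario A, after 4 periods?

1562

[period 1]
Births: 18800 × 0.315 = 5922
20–39: 8200 × 0.966 = 7921
40+: 18800 × 0.973 + 17000 × 0.377 = 18292 + 6409 = 24701
End of period: [5922, 7921, 24701]
[period 2]
Births: 7921 × 0.315 = 2495
20–39: 5922 × 0.966 = 5721
40+: 7921 × 0.973 + 24701 × 0.377 = 7707 + 9312 = 17019
End of period: [2495, 5721, 17019]
[period 3]
Births: 5721 × 0.315 = 1802
20–39: 2495 × 0.966 = 2410
40+: 5721 × 0.973 + 17019 × 0.377 = 5567 + 6416 = 11983
End of period: [1802, 2410, 11983]
[period 4]
Births: 2410 × 0.315 = 759
20–39: 1802 × 0.966 = 1741
40+: 2410 × 0.973 + 11983 × 0.377 = 2345 + 4518 = 6863
End of period: [759, 1741, 6863]
Scenario A total after 4 periods: 9363
Scenario B projection —
[period 1]
Births: 18800 × 0.365 = 6862
20–39: 8200 × 0.966 = 7921
40+: 18800 × 0.973 + 17000 × 0.377 = 18292 + 6409 = 24701
End of period: [6862, 7921, 24701]
[period 2]
Births: 7921 × 0.365 = 2891
20–39: 6862 × 0.966 = 6629
40+: 7921 × 0.973 + 24701 × 0.377 = 7707 + 9312 = 17019
End of period: [2891, 6629, 17019]
[period 3]
Births: 6629 × 0.365 = 2420
20–39: 2891 × 0.966 = 2793
40+: 6629 × 0.973 + 17019 × 0.377 = 6450 + 6416 = 12866
End of period: [2420, 2793, 12866]
[period 4]
Births: 2793 × 0.365 = 1019
20–39: 2420 × 0.966 = 2338
40+: 2793 × 0.973 + 12866 × 0.377 = 2718 + 4850 = 7568
End of period: [1019, 2338, 7568]
Scenario B total after 4 periods: 10925
Difference B − A = 10925 − 9363 = 1562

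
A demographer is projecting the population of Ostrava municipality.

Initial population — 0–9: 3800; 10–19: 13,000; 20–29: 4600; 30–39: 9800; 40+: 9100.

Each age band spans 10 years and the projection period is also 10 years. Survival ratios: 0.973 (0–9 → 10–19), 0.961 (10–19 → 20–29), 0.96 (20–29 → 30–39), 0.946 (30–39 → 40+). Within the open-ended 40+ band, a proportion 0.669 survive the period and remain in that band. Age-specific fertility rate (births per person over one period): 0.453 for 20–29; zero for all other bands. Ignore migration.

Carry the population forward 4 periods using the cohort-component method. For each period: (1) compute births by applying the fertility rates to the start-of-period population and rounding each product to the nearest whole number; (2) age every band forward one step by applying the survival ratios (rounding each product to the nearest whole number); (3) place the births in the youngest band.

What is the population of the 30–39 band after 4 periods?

1871

Numbering the bands 1..5 from youngest to oldest:
Period 1:
Births: 4600 × 0.453 = 2084
Band 2: 3800 × 0.973 = 3697
Band 3: 13000 × 0.961 = 12493
Band 4: 4600 × 0.96 = 4416
Band 5: 9800 × 0.946 + 9100 × 0.669 = 9271 + 6088 = 15359
→ [2084, 3697, 12493, 4416, 15359]
Period 2:
Births: 12493 × 0.453 = 5659
Band 2: 2084 × 0.973 = 2028
Band 3: 3697 × 0.961 = 3553
Band 4: 12493 × 0.96 = 11993
Band 5: 4416 × 0.946 + 15359 × 0.669 = 4178 + 10275 = 14453
→ [5659, 2028, 3553, 11993, 14453]
Period 3:
Births: 3553 × 0.453 = 1610
Band 2: 5659 × 0.973 = 5506
Band 3: 2028 × 0.961 = 1949
Band 4: 3553 × 0.96 = 3411
Band 5: 11993 × 0.946 + 14453 × 0.669 = 11345 + 9669 = 21014
→ [1610, 5506, 1949, 3411, 21014]
Period 4:
Births: 1949 × 0.453 = 883
Band 2: 1610 × 0.973 = 1567
Band 3: 5506 × 0.961 = 5291
Band 4: 1949 × 0.96 = 1871
Band 5: 3411 × 0.946 + 21014 × 0.669 = 3227 + 14058 = 17285
→ [883, 1567, 5291, 1871, 17285]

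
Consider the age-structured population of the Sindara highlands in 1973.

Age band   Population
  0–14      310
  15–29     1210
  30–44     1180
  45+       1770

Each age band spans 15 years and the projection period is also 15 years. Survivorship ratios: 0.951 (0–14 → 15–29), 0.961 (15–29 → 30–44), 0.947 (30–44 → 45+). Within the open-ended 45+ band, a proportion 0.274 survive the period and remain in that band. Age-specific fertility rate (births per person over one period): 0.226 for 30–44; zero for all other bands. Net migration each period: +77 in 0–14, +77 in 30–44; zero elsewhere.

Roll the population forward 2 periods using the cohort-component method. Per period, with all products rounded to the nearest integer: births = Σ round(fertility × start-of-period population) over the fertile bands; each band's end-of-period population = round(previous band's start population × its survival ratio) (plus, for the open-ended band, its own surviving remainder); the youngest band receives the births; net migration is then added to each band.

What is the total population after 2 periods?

Call the bands 1 to 4, youngest first.
After projecting period 1:
Births: 1180 * 0.226 = 267
Band 2: 310 * 0.951 = 295
Band 3: 1210 * 0.961 = 1163
Band 4: 1180 * 0.947 + 1770 * 0.274 = 1117 + 485 = 1602
Net migration: Band 1 + 77 → 344; Band 3 + 77 → 1240
Giving 344 / 295 / 1240 / 1602.
After projecting period 2:
Births: 1240 * 0.226 = 280
Band 2: 344 * 0.951 = 327
Band 3: 295 * 0.961 = 283
Band 4: 1240 * 0.947 + 1602 * 0.274 = 1174 + 439 = 1613
Net migration: Band 1 + 77 → 357; Band 3 + 77 → 360
Giving 357 / 327 / 360 / 1613.
Total after period 2: 357 + 327 + 360 + 1613 = 2657

2657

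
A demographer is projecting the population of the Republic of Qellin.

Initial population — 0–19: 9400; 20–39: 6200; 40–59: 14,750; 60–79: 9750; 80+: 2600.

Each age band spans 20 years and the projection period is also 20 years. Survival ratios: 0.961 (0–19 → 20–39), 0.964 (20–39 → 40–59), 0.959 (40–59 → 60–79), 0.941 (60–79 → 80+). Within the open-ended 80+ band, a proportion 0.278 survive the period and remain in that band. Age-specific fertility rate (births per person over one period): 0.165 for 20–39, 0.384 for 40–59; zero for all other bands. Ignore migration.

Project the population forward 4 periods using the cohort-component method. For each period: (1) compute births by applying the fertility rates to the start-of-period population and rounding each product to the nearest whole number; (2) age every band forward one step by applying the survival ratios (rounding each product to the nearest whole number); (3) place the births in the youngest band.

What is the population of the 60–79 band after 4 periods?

5941

— Period 1 —
Births: 6200 × 0.165 = 1023, 14750 × 0.384 = 5664 ⇒ total 6687
20–39: 9400 × 0.961 = 9033
40–59: 6200 × 0.964 = 5977
60–79: 14750 × 0.959 = 14145
80+: 9750 × 0.941 + 2600 × 0.278 = 9175 + 723 = 9898
→ [6687, 9033, 5977, 14145, 9898]
— Period 2 —
Births: 9033 × 0.165 = 1490, 5977 × 0.384 = 2295 ⇒ total 3785
20–39: 6687 × 0.961 = 6426
40–59: 9033 × 0.964 = 8708
60–79: 5977 × 0.959 = 5732
80+: 14145 × 0.941 + 9898 × 0.278 = 13310 + 2752 = 16062
→ [3785, 6426, 8708, 5732, 16062]
— Period 3 —
Births: 6426 × 0.165 = 1060, 8708 × 0.384 = 3344 ⇒ total 4404
20–39: 3785 × 0.961 = 3637
40–59: 6426 × 0.964 = 6195
60–79: 8708 × 0.959 = 8351
80+: 5732 × 0.941 + 16062 × 0.278 = 5394 + 4465 = 9859
→ [4404, 3637, 6195, 8351, 9859]
— Period 4 —
Births: 3637 × 0.165 = 600, 6195 × 0.384 = 2379 ⇒ total 2979
20–39: 4404 × 0.961 = 4232
40–59: 3637 × 0.964 = 3506
60–79: 6195 × 0.959 = 5941
80+: 8351 × 0.941 + 9859 × 0.278 = 7858 + 2741 = 10599
→ [2979, 4232, 3506, 5941, 10599]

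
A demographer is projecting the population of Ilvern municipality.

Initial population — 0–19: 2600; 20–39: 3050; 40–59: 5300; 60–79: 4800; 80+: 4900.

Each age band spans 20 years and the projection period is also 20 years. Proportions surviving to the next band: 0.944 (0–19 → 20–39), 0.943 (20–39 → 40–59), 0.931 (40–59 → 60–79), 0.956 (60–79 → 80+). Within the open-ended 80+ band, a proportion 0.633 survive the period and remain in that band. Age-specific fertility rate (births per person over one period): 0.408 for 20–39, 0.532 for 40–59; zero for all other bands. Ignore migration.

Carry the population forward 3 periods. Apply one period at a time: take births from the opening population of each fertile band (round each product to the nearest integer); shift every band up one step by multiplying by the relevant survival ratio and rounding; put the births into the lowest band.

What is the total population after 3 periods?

19583

(Groups numbered youngest = 1 to oldest = 5.)
[period 1]
Births: 3050 × 0.408 = 1244, 5300 × 0.532 = 2820 → 4064
Group 2: 2600 × 0.944 = 2454
Group 3: 3050 × 0.943 = 2876
Group 4: 5300 × 0.931 = 4934
Group 5: 4800 × 0.956 + 4900 × 0.633 = 4589 + 3102 = 7691
Population now: 0–19=4064, 20–39=2454, 40–59=2876, 60–79=4934, 80+=7691
[period 2]
Births: 2454 × 0.408 = 1001, 2876 × 0.532 = 1530 → 2531
Group 2: 4064 × 0.944 = 3836
Group 3: 2454 × 0.943 = 2314
Group 4: 2876 × 0.931 = 2678
Group 5: 4934 × 0.956 + 7691 × 0.633 = 4717 + 4868 = 9585
Population now: 0–19=2531, 20–39=3836, 40–59=2314, 60–79=2678, 80+=9585
[period 3]
Births: 3836 × 0.408 = 1565, 2314 × 0.532 = 1231 → 2796
Group 2: 2531 × 0.944 = 2389
Group 3: 3836 × 0.943 = 3617
Group 4: 2314 × 0.931 = 2154
Group 5: 2678 × 0.956 + 9585 × 0.633 = 2560 + 6067 = 8627
Population now: 0–19=2796, 20–39=2389, 40–59=3617, 60–79=2154, 80+=8627
Total after period 3: 2796 + 2389 + 3617 + 2154 + 8627 = 19583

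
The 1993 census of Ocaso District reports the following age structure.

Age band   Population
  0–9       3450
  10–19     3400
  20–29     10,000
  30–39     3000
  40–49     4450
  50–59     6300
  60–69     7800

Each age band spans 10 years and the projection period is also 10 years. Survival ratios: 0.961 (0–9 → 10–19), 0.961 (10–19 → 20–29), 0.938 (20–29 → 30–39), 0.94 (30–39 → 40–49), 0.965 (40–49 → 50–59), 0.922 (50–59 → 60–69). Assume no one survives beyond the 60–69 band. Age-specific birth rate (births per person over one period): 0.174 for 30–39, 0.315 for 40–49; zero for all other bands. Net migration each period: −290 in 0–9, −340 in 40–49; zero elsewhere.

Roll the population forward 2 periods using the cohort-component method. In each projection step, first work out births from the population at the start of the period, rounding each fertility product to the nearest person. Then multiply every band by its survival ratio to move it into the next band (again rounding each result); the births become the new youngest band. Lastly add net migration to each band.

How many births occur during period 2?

[period 1]
Births: 3000 × 0.174 = 522, 4450 × 0.315 = 1402 — total 1924
10–19: 3450 × 0.961 = 3315
20–29: 3400 × 0.961 = 3267
30–39: 10000 × 0.938 = 9380
40–49: 3000 × 0.94 = 2820
50–59: 4450 × 0.965 = 4294
60–69: 6300 × 0.922 = 5809
Net migration: 0–9 − 290 → 1634; 40–49 − 340 → 2480
End of period: [1634, 3315, 3267, 9380, 2480, 4294, 5809]
[period 2]
Births: 9380 × 0.174 = 1632, 2480 × 0.315 = 781 — total 2413
10–19: 1634 × 0.961 = 1570
20–29: 3315 × 0.961 = 3186
30–39: 3267 × 0.938 = 3064
40–49: 9380 × 0.94 = 8817
50–59: 2480 × 0.965 = 2393
60–69: 4294 × 0.922 = 3959
Net migration: 0–9 − 290 → 2123; 40–49 − 340 → 8477
End of period: [2123, 1570, 3186, 3064, 8477, 2393, 3959]

2413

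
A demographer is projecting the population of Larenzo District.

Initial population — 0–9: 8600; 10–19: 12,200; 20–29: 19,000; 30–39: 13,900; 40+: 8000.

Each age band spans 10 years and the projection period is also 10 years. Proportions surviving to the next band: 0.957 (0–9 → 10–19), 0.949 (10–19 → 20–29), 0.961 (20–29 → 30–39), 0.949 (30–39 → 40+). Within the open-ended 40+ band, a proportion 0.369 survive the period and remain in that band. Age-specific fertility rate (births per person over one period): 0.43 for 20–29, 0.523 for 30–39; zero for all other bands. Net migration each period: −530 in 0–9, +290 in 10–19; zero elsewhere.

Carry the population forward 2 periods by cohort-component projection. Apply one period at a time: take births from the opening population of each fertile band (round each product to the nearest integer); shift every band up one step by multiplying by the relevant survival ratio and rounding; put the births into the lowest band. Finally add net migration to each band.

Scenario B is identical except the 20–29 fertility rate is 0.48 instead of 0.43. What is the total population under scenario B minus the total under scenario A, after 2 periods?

1487

Call the groups 1 to 5, youngest first.
Period 1:
Births: 19000 × 0.43 = 8170 ; 13900 × 0.523 = 7270 → total 15440
Group 2: 8600 × 0.957 = 8230
Group 3: 12200 × 0.949 = 11578
Group 4: 19000 × 0.961 = 18259
Group 5: 13900 × 0.949 + 8000 × 0.369 = 13191 + 2952 = 16143
Net migration: Group 1 − 530 → 14910; Group 2 + 290 → 8520
→ [14910, 8520, 11578, 18259, 16143]
Period 2:
Births: 11578 × 0.43 = 4979 ; 18259 × 0.523 = 9549 → total 14528
Group 2: 14910 × 0.957 = 14269
Group 3: 8520 × 0.949 = 8085
Group 4: 11578 × 0.961 = 11126
Group 5: 18259 × 0.949 + 16143 × 0.369 = 17328 + 5957 = 23285
Net migration: Group 1 − 530 → 13998; Group 2 + 290 → 14559
→ [13998, 14559, 8085, 11126, 23285]
Scenario A total after 2 periods: 71053
Scenario B projection —
Period 1:
Births: 19000 × 0.48 = 9120 ; 13900 × 0.523 = 7270 → total 16390
Group 2: 8600 × 0.957 = 8230
Group 3: 12200 × 0.949 = 11578
Group 4: 19000 × 0.961 = 18259
Group 5: 13900 × 0.949 + 8000 × 0.369 = 13191 + 2952 = 16143
Net migration: Group 1 − 530 → 15860; Group 2 + 290 → 8520
→ [15860, 8520, 11578, 18259, 16143]
Period 2:
Births: 11578 × 0.48 = 5557 ; 18259 × 0.523 = 9549 → total 15106
Group 2: 15860 × 0.957 = 15178
Group 3: 8520 × 0.949 = 8085
Group 4: 11578 × 0.961 = 11126
Group 5: 18259 × 0.949 + 16143 × 0.369 = 17328 + 5957 = 23285
Net migration: Group 1 − 530 → 14576; Group 2 + 290 → 15468
→ [14576, 15468, 8085, 11126, 23285]
Scenario B total after 2 periods: 72540
Difference B − A = 72540 − 71053 = 1487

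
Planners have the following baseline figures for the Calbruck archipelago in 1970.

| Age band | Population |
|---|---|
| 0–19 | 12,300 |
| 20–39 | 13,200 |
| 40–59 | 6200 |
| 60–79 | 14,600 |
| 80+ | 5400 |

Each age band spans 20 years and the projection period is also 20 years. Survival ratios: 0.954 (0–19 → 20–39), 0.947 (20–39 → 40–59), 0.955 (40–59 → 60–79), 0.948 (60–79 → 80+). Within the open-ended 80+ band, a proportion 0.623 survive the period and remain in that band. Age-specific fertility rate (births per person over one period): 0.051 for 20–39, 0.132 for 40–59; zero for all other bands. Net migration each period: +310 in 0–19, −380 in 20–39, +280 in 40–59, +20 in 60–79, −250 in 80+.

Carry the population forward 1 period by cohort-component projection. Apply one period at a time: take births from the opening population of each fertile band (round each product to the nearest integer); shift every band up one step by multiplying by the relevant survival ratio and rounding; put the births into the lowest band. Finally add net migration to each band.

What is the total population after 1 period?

Period 1:
Births: 13200 × 0.051 = 673  |  6200 × 0.132 = 818 ⇒ total 1491
20–39: 12300 × 0.954 = 11734
40–59: 13200 × 0.947 = 12500
60–79: 6200 × 0.955 = 5921
80+: 14600 × 0.948 + 5400 × 0.623 = 13841 + 3364 = 17205
Net migration: 0–19 + 310 → 1801; 20–39 − 380 → 11354; 40–59 + 280 → 12780; 60–79 + 20 → 5941; 80+ − 250 → 16955
Giving 1801 / 11354 / 12780 / 5941 / 16955.
Total after period 1: 1801 + 11354 + 12780 + 5941 + 16955 = 48831

48831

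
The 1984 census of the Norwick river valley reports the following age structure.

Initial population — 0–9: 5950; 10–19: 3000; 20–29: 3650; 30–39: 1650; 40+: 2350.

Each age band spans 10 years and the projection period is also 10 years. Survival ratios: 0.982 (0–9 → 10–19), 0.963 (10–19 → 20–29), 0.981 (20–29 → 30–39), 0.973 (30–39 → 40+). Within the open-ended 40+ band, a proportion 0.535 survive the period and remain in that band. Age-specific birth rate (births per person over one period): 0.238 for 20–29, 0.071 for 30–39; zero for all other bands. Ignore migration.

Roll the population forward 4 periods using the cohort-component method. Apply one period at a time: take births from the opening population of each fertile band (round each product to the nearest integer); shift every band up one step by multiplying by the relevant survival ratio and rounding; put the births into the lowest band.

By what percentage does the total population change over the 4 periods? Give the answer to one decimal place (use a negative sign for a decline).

(Groups numbered youngest = 1 to oldest = 5.)
After projecting period 1:
Births: 3650 × 0.238 = 869 ; 1650 × 0.071 = 117 ⇒ total 986
Group 2: 5950 × 0.982 = 5843
Group 3: 3000 × 0.963 = 2889
Group 4: 3650 × 0.981 = 3581
Group 5: 1650 × 0.973 + 2350 × 0.535 = 1605 + 1257 = 2862
Population now: 0–9=986, 10–19=5843, 20–29=2889, 30–39=3581, 40+=2862
After projecting period 2:
Births: 2889 × 0.238 = 688 ; 3581 × 0.071 = 254 ⇒ total 942
Group 2: 986 × 0.982 = 968
Group 3: 5843 × 0.963 = 5627
Group 4: 2889 × 0.981 = 2834
Group 5: 3581 × 0.973 + 2862 × 0.535 = 3484 + 1531 = 5015
Population now: 0–9=942, 10–19=968, 20–29=5627, 30–39=2834, 40+=5015
After projecting period 3:
Births: 5627 × 0.238 = 1339 ; 2834 × 0.071 = 201 ⇒ total 1540
Group 2: 942 × 0.982 = 925
Group 3: 968 × 0.963 = 932
Group 4: 5627 × 0.981 = 5520
Group 5: 2834 × 0.973 + 5015 × 0.535 = 2757 + 2683 = 5440
Population now: 0–9=1540, 10–19=925, 20–29=932, 30–39=5520, 40+=5440
After projecting period 4:
Births: 932 × 0.238 = 222 ; 5520 × 0.071 = 392 ⇒ total 614
Group 2: 1540 × 0.982 = 1512
Group 3: 925 × 0.963 = 891
Group 4: 932 × 0.981 = 914
Group 5: 5520 × 0.973 + 5440 × 0.535 = 5371 + 2910 = 8281
Population now: 0–9=614, 10–19=1512, 20–29=891, 30–39=914, 40+=8281
Total: 16600 → 12212; change = -4388; percentage change = -26.4%

-26.4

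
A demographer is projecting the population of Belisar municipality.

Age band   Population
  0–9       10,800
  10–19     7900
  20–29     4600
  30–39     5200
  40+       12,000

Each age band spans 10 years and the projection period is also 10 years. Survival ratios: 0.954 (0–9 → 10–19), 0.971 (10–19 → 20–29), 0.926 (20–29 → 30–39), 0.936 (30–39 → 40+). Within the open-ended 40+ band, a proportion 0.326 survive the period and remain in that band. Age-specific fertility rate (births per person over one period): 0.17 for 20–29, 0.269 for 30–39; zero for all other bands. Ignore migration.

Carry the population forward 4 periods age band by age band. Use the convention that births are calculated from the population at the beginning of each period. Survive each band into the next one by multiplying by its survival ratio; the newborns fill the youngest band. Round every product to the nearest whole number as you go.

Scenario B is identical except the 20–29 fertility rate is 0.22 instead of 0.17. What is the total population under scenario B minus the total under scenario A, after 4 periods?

1178

After projecting period 1:
Births: 4600 * 0.17 = 782  |  5200 * 0.269 = 1399 → total 2181
10–19: 10800 * 0.954 = 10303
20–29: 7900 * 0.971 = 7671
30–39: 4600 * 0.926 = 4260
40+: 5200 * 0.936 + 12000 * 0.326 = 4867 + 3912 = 8779
End of period: [2181, 10303, 7671, 4260, 8779]
After projecting period 2:
Births: 7671 * 0.17 = 1304  |  4260 * 0.269 = 1146 → total 2450
10–19: 2181 * 0.954 = 2081
20–29: 10303 * 0.971 = 10004
30–39: 7671 * 0.926 = 7103
40+: 4260 * 0.936 + 8779 * 0.326 = 3987 + 2862 = 6849
End of period: [2450, 2081, 10004, 7103, 6849]
After projecting period 3:
Births: 10004 * 0.17 = 1701  |  7103 * 0.269 = 1911 → total 3612
10–19: 2450 * 0.954 = 2337
20–29: 2081 * 0.971 = 2021
30–39: 10004 * 0.926 = 9264
40+: 7103 * 0.936 + 6849 * 0.326 = 6648 + 2233 = 8881
End of period: [3612, 2337, 2021, 9264, 8881]
After projecting period 4:
Births: 2021 * 0.17 = 344  |  9264 * 0.269 = 2492 → total 2836
10–19: 3612 * 0.954 = 3446
20–29: 2337 * 0.971 = 2269
30–39: 2021 * 0.926 = 1871
40+: 9264 * 0.936 + 8881 * 0.326 = 8671 + 2895 = 11566
End of period: [2836, 3446, 2269, 1871, 11566]
Scenario A total after 4 periods: 21988
Scenario B projection —
After projecting period 1:
Births: 4600 * 0.22 = 1012  |  5200 * 0.269 = 1399 → total 2411
10–19: 10800 * 0.954 = 10303
20–29: 7900 * 0.971 = 7671
30–39: 4600 * 0.926 = 4260
40+: 5200 * 0.936 + 12000 * 0.326 = 4867 + 3912 = 8779
End of period: [2411, 10303, 7671, 4260, 8779]
After projecting period 2:
Births: 7671 * 0.22 = 1688  |  4260 * 0.269 = 1146 → total 2834
10–19: 2411 * 0.954 = 2300
20–29: 10303 * 0.971 = 10004
30–39: 7671 * 0.926 = 7103
40+: 4260 * 0.936 + 8779 * 0.326 = 3987 + 2862 = 6849
End of period: [2834, 2300, 10004, 7103, 6849]
After projecting period 3:
Births: 10004 * 0.22 = 2201  |  7103 * 0.269 = 1911 → total 4112
10–19: 2834 * 0.954 = 2704
20–29: 2300 * 0.971 = 2233
30–39: 10004 * 0.926 = 9264
40+: 7103 * 0.936 + 6849 * 0.326 = 6648 + 2233 = 8881
End of period: [4112, 2704, 2233, 9264, 8881]
After projecting period 4:
Births: 2233 * 0.22 = 491  |  9264 * 0.269 = 2492 → total 2983
10–19: 4112 * 0.954 = 3923
20–29: 2704 * 0.971 = 2626
30–39: 2233 * 0.926 = 2068
40+: 9264 * 0.936 + 8881 * 0.326 = 8671 + 2895 = 11566
End of period: [2983, 3923, 2626, 2068, 11566]
Scenario B total after 4 periods: 23166
Difference B − A = 23166 − 21988 = 1178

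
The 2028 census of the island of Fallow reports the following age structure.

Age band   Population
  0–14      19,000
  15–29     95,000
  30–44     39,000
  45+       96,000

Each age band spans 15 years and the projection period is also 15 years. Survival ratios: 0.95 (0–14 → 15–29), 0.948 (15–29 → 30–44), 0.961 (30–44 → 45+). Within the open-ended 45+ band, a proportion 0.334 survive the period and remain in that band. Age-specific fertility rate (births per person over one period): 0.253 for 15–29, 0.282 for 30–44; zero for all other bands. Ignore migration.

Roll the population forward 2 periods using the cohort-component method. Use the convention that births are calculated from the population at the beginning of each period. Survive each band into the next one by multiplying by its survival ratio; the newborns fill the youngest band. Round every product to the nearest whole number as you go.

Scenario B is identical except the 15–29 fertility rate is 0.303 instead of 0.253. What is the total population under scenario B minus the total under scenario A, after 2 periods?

Numbering the bands 1..4 from youngest to oldest:
— Period 1 —
Births: 95000 * 0.253 = 24035  |  39000 * 0.282 = 10998 → 35033
Band 2: 19000 * 0.95 = 18050
Band 3: 95000 * 0.948 = 90060
Band 4: 39000 * 0.961 + 96000 * 0.334 = 37479 + 32064 = 69543
Giving 35033 / 18050 / 90060 / 69543.
— Period 2 —
Births: 18050 * 0.253 = 4567  |  90060 * 0.282 = 25397 → 29964
Band 2: 35033 * 0.95 = 33281
Band 3: 18050 * 0.948 = 17111
Band 4: 90060 * 0.961 + 69543 * 0.334 = 86548 + 23227 = 109775
Giving 29964 / 33281 / 17111 / 109775.
Scenario A total after 2 periods: 190131
Scenario B projection —
— Period 1 —
Births: 95000 * 0.303 = 28785  |  39000 * 0.282 = 10998 → 39783
Band 2: 19000 * 0.95 = 18050
Band 3: 95000 * 0.948 = 90060
Band 4: 39000 * 0.961 + 96000 * 0.334 = 37479 + 32064 = 69543
Giving 39783 / 18050 / 90060 / 69543.
— Period 2 —
Births: 18050 * 0.303 = 5469  |  90060 * 0.282 = 25397 → 30866
Band 2: 39783 * 0.95 = 37794
Band 3: 18050 * 0.948 = 17111
Band 4: 90060 * 0.961 + 69543 * 0.334 = 86548 + 23227 = 109775
Giving 30866 / 37794 / 17111 / 109775.
Scenario B total after 2 periods: 195546
Difference B − A = 195546 − 190131 = 5415

5415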